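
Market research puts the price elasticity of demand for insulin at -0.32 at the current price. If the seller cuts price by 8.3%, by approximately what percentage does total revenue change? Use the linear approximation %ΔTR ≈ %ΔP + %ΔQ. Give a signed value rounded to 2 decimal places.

-5.64%

%ΔQ ≈ Ed × %ΔP = (-0.32) × (-8.3%) = +2.6560%
%ΔTR ≈ %ΔP + %ΔQ = (-8.3%) + (+2.6560%) = -5.6440%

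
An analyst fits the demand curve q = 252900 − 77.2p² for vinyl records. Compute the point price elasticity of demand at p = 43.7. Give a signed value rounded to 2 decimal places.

dq/dp = −2·77.2·p = -6747.28. At p = 43.7, q = 105471.932.
Ed = (dq/dp)·(p/q) = (-6747.28) × (43.7/105471.932) = -2.7955…

-2.80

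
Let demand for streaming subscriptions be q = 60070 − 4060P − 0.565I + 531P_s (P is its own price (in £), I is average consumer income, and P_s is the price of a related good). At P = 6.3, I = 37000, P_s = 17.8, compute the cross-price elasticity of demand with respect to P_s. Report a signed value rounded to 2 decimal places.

At the given values, q = 60070 − 4060(6.3) − 0.565(37000) + 531(17.8) = 23038.8.
∂q/∂P_s = 531.
E = (531) × (17.8/23038.8) = 0.4102…

0.41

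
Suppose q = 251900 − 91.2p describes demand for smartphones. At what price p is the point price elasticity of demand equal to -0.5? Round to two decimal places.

920.69

Ed = −91.2p/(251900 − 91.2p). Set this equal to -0.5:
91.2p = 0.5·(251900 − 91.2p) ⇒ 91.2p(1 + 0.5) = 0.5·251900
p = 0.5·251900 / (91.2·1.5) = 920.6871…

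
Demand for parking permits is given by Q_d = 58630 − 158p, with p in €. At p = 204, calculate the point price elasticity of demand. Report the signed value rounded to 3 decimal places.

dQ_d/dp = −158. At p = 204, Q_d = 58630 − 158(204) = 26398.
Ed = (dQ_d/dp)·(p/Q_d) = −158 × (204/26398) = -1.22100…

-1.221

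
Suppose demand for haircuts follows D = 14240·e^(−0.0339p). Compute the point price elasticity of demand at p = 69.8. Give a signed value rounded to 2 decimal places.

dD/dp = −0.0339·D = -45.2974. At p = 69.8, D = 1336.21.
Ed = (dD/dp)·(p/D) = (-45.2974) × (69.8/1336.21) = -2.3662…

-2.37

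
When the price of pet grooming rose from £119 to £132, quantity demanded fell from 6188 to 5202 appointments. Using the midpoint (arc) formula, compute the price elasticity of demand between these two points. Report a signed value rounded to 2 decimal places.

%ΔQ = (5202 − 6188) / [(6188 + 5202)/2] = -986/5695 = -0.173134…
%ΔP = (132 − 119) / [(119 + 132)/2] = 13/125.5 = 0.103585…
Arc Ed = %ΔQ / %ΔP = (-986/5695) / (13/125.5) = -1.6714…

-1.67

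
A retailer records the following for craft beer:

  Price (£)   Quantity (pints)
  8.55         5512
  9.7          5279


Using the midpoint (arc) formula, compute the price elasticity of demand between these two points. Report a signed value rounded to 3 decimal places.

%ΔQ = (5279 − 5512) / [(5512 + 5279)/2] = -233/5395.5 = -0.043184…
%ΔP = (9.7 − 8.55) / [(8.55 + 9.7)/2] = 1.15/9.125 = 0.126027…
Arc Ed = %ΔQ / %ΔP = (-233/5395.5) / (1.15/9.125) = -0.34265…

-0.343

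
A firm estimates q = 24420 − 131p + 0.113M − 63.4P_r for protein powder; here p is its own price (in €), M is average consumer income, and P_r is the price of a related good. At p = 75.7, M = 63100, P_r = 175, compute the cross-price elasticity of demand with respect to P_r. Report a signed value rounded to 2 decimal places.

At the given values, q = 24420 − 131(75.7) + 0.113(63100) − 63.4(175) = 10538.6.
∂q/∂P_r = -63.4.
E = (-63.4) × (175/10538.6) = -1.0527…

-1.05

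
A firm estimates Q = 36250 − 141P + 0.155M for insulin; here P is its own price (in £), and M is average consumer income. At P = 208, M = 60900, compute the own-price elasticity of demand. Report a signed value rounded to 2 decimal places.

-1.79

At the given values, Q = 36250 − 141(208) + 0.155(60900) = 16361.5.
∂Q/∂P = −141.
E = (-141) × (208/16361.5) = -1.7925…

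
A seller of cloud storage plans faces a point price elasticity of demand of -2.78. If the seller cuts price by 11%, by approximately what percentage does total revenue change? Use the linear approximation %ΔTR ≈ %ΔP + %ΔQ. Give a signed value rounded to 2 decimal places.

%ΔQ ≈ Ed × %ΔP = (-2.78) × (-11%) = +30.5800%
%ΔTR ≈ %ΔP + %ΔQ = (-11%) + (+30.5800%) = +19.5800%

+19.58%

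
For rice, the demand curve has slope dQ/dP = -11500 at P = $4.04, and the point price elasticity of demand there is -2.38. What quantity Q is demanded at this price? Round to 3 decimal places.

19521.008

Ed = (dQ/dP)·(P/Q) ⇒ Q = (dQ/dP)·P/Ed = (-11500)·4.04/(-2.38) = 19521.00840…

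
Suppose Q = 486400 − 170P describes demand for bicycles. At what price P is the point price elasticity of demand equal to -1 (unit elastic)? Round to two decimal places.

Ed = −170P/(486400 − 170P). Set this equal to -1:
170P = 1·(486400 − 170P) ⇒ 170P(1 + 1) = 1·486400
P = 1·486400 / (170·2) = 1430.5882…

1430.59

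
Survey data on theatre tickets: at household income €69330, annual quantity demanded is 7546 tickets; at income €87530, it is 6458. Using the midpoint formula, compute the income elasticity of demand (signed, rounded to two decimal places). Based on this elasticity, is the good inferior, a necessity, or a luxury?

%ΔQ = (6458 − 7546)/[( 7546 + 6458)/2] = -1088/7002 = -0.155384…
%ΔIncome = (87530 − 69330)/[( 69330 + 87530)/2] = 18200/78430 = 0.232054…
E_income = (-1088/7002) / (18200/78430) = -0.6696…
E_income < 0 ⇒ inferior good.

-0.67; inferior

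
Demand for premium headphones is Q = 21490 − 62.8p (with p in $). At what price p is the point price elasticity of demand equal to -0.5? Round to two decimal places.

Ed = −62.8p/(21490 − 62.8p). Set this equal to -0.5:
62.8p = 0.5·(21490 − 62.8p) ⇒ 62.8p(1 + 0.5) = 0.5·21490
p = 0.5·21490 / (62.8·1.5) = 114.0658…

114.07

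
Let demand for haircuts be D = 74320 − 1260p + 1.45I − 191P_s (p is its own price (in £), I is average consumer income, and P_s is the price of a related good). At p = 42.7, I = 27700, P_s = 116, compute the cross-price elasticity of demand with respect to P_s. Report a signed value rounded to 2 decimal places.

-0.58

At the given values, D = 74320 − 1260(42.7) + 1.45(27700) − 191(116) = 38527.
∂D/∂P_s = -191.
E = (-191) × (116/38527) = -0.5750…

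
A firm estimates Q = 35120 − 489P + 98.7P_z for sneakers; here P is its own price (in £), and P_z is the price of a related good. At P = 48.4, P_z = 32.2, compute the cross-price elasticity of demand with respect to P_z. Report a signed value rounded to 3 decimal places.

0.217

At the given values, Q = 35120 − 489(48.4) + 98.7(32.2) = 14630.54.
∂Q/∂P_z = 98.7.
E = (98.7) × (32.2/14630.54) = 0.21722…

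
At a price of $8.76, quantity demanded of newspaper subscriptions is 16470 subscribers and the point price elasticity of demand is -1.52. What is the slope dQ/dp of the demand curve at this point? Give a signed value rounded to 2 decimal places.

Ed = (dQ/dp)·(p/Q) ⇒ dQ/dp = Ed·Q/p = (-1.52)·16470/8.76 = -2857.8082…

-2857.81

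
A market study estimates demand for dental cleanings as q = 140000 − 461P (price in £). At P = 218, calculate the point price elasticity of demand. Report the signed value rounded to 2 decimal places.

dq/dP = −461. At P = 218, q = 140000 − 461(218) = 39502.
Ed = (dq/dP)·(P/q) = −461 × (218/39502) = -2.5441…

-2.54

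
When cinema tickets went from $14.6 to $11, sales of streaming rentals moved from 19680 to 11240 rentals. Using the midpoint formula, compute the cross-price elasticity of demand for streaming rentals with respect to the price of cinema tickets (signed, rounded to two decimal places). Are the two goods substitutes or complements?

1.94; substitutes

%ΔQ_{streaming rentals} = (11240 − 19680)/avg = -8440/15460 = -0.545924…
%ΔP_{cinema tickets} = (11 − 14.6)/avg = -3.6/12.8 = -0.28125
E_cross = (-8440/15460) / (-3.6/12.8) = 1.9410…
E_cross > 0 ⇒ the goods are substitutes.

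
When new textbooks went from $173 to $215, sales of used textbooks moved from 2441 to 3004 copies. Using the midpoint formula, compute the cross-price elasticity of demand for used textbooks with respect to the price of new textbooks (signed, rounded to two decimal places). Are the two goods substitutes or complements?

0.96; substitutes

%ΔQ_{used textbooks} = (3004 − 2441)/avg = 563/2722.5 = 0.206795…
%ΔP_{new textbooks} = (215 − 173)/avg = 42/194 = 0.216494…
E_cross = (563/2722.5) / (42/194) = 0.9551…
E_cross > 0 ⇒ the goods are substitutes.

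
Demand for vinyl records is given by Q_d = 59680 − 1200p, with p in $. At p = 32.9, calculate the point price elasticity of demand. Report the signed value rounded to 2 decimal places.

-1.95

dQ_d/dp = −1200. At p = 32.9, Q_d = 59680 − 1200(32.9) = 20200.
Ed = (dQ_d/dp)·(p/Q_d) = −1200 × (32.9/20200) = -1.9544…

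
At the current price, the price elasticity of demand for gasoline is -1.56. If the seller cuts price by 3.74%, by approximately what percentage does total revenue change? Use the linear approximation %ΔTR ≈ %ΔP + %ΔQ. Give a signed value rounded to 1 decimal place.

%ΔQ ≈ Ed × %ΔP = (-1.56) × (-3.74%) = +5.8344%
%ΔTR ≈ %ΔP + %ΔQ = (-3.74%) + (+5.8344%) = +2.0944%

+2.1%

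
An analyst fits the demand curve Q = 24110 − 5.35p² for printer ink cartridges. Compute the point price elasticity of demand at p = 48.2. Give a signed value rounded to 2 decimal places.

dQ/dp = −2·5.35·p = -515.74. At p = 48.2, Q = 11680.666.
Ed = (dQ/dp)·(p/Q) = (-515.74) × (48.2/11680.666) = -2.1281…

-2.13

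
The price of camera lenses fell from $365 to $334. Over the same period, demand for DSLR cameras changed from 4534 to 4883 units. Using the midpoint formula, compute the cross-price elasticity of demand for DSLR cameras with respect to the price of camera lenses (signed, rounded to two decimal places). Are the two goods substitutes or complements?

-0.84; complements

%ΔQ_{DSLR cameras} = (4883 − 4534)/avg = 349/4708.5 = 0.074121…
%ΔP_{camera lenses} = (334 − 365)/avg = -31/349.5 = -0.088698…
E_cross = (349/4708.5) / (-31/349.5) = -0.8356…
E_cross < 0 ⇒ the goods are complements.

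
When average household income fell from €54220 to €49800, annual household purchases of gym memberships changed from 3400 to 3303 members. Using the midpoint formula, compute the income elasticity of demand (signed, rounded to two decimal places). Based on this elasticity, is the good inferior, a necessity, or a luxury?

0.34; necessity

%ΔQ = (3303 − 3400)/[( 3400 + 3303)/2] = -97/3351.5 = -0.028942…
%ΔIncome = (49800 − 54220)/[( 54220 + 49800)/2] = -4420/52010 = -0.084983…
E_income = (-97/3351.5) / (-4420/52010) = 0.3405…
0 < E_income < 1 ⇒ normal good, necessity.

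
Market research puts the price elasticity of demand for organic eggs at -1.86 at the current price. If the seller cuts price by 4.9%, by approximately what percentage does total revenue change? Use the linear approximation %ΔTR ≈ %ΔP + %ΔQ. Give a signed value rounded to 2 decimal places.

%ΔQ ≈ Ed × %ΔP = (-1.86) × (-4.9%) = +9.1140%
%ΔTR ≈ %ΔP + %ΔQ = (-4.9%) + (+9.1140%) = +4.2140%

+4.21%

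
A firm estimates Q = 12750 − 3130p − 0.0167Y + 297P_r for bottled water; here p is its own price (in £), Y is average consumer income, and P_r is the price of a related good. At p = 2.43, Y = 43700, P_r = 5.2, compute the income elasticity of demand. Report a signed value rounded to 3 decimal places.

-0.122

At the given values, Q = 12750 − 3130(2.43) − 0.0167(43700) + 297(5.2) = 5958.71.
∂Q/∂Y = -0.0167.
E = (-0.0167) × (43700/5958.71) = -0.12247…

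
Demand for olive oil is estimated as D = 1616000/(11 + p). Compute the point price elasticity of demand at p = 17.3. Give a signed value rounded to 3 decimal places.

dD/dp = −1616000/(11 + p)² = -2017.76. At p = 17.3, D = 57102.5.
Ed = (dD/dp)·(p/D) = (-2017.76) × (17.3/57102.5) = -0.61130…

-0.611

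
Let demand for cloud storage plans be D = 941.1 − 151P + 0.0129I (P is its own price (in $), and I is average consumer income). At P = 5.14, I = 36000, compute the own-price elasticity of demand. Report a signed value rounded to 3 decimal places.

-1.233

At the given values, D = 941.1 − 151(5.14) + 0.0129(36000) = 629.36.
∂D/∂P = −151.
E = (-151) × (5.14/629.36) = -1.23322…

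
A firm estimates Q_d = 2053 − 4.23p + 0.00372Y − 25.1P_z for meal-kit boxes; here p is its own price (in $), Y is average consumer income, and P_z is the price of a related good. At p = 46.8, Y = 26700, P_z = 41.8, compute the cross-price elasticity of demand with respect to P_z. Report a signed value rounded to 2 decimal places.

At the given values, Q_d = 2053 − 4.23(46.8) + 0.00372(26700) − 25.1(41.8) = 905.18.
∂Q_d/∂P_z = -25.1.
E = (-25.1) × (41.8/905.18) = -1.1590…

-1.16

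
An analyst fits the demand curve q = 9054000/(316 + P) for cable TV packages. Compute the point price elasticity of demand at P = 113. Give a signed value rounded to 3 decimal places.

dq/dP = −9054000/(316 + P)² = -49.1956. At P = 113, q = 21104.9.
Ed = (dq/dP)·(P/q) = (-49.1956) × (113/21104.9) = -0.26340…

-0.263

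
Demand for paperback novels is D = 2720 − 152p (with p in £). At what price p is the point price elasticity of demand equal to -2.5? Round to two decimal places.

Ed = −152p/(2720 − 152p). Set this equal to -2.5:
152p = 2.5·(2720 − 152p) ⇒ 152p(1 + 2.5) = 2.5·2720
p = 2.5·2720 / (152·3.5) = 12.7819…

12.78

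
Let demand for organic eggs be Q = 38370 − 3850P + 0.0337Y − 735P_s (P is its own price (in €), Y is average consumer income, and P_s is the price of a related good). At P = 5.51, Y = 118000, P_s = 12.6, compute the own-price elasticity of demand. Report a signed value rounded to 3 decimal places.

-1.787

At the given values, Q = 38370 − 3850(5.51) + 0.0337(118000) − 735(12.6) = 11872.1.
∂Q/∂P = −3850.
E = (-3850) × (5.51/11872.1) = -1.78683…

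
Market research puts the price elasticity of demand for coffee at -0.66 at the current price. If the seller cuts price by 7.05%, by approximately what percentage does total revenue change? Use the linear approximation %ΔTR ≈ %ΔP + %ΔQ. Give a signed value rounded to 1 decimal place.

-2.4%

%ΔQ ≈ Ed × %ΔP = (-0.66) × (-7.05%) = +4.6530%
%ΔTR ≈ %ΔP + %ΔQ = (-7.05%) + (+4.6530%) = -2.3970%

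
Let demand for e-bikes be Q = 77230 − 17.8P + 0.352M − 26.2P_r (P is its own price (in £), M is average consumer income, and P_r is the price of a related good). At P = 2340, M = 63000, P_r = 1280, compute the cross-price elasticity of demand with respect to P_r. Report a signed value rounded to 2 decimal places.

-1.38

At the given values, Q = 77230 − 17.8(2340) + 0.352(63000) − 26.2(1280) = 24218.
∂Q/∂P_r = -26.2.
E = (-26.2) × (1280/24218) = -1.3847…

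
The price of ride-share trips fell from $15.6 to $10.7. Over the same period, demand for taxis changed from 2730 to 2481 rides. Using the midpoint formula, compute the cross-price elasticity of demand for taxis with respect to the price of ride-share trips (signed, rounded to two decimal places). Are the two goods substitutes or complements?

0.26; substitutes

%ΔQ_{taxis} = (2481 − 2730)/avg = -249/2605.5 = -0.095567…
%ΔP_{ride-share trips} = (10.7 − 15.6)/avg = -4.9/13.15 = -0.372623…
E_cross = (-249/2605.5) / (-4.9/13.15) = 0.2564…
E_cross > 0 ⇒ the goods are substitutes.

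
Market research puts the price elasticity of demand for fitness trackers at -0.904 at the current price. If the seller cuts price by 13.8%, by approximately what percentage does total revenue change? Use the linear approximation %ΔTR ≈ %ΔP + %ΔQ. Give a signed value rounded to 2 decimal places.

%ΔQ ≈ Ed × %ΔP = (-0.904) × (-13.8%) = +12.4752%
%ΔTR ≈ %ΔP + %ΔQ = (-13.8%) + (+12.4752%) = -1.3248%

-1.32%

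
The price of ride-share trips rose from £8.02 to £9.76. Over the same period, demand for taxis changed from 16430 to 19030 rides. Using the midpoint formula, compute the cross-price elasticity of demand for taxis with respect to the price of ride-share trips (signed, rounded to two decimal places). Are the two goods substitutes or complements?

0.75; substitutes

%ΔQ_{taxis} = (19030 − 16430)/avg = 2600/17730 = 0.146644…
%ΔP_{ride-share trips} = (9.76 − 8.02)/avg = 1.74/8.89 = 0.195725…
E_cross = (2600/17730) / (1.74/8.89) = 0.7492…
E_cross > 0 ⇒ the goods are substitutes.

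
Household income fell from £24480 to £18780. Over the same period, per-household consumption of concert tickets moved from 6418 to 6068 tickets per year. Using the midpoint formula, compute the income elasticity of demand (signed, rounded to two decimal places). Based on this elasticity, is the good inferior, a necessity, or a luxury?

0.21; necessity

%ΔQ = (6068 − 6418)/[( 6418 + 6068)/2] = -350/6243 = -0.056062…
%ΔIncome = (18780 − 24480)/[( 24480 + 18780)/2] = -5700/21630 = -0.263522…
E_income = (-350/6243) / (-5700/21630) = 0.2127…
0 < E_income < 1 ⇒ normal good, necessity.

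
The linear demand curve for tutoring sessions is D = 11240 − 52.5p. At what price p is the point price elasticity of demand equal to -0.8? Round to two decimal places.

Ed = −52.5p/(11240 − 52.5p). Set this equal to -0.8:
52.5p = 0.8·(11240 − 52.5p) ⇒ 52.5p(1 + 0.8) = 0.8·11240
p = 0.8·11240 / (52.5·1.8) = 95.1534…

95.15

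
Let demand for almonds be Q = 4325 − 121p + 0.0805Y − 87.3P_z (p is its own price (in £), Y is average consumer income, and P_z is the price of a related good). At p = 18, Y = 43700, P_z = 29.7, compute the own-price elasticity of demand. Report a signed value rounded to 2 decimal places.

At the given values, Q = 4325 − 121(18) + 0.0805(43700) − 87.3(29.7) = 3072.04.
∂Q/∂p = −121.
E = (-121) × (18/3072.04) = -0.7089…

-0.71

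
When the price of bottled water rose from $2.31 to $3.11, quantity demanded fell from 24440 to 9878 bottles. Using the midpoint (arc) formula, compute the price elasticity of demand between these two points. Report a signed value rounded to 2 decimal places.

%ΔQ = (9878 − 24440) / [(24440 + 9878)/2] = -14562/17159 = -0.848650…
%ΔP = (3.11 − 2.31) / [(2.31 + 3.11)/2] = 0.8/2.71 = 0.295202…
Arc Ed = %ΔQ / %ΔP = (-14562/17159) / (0.8/2.71) = -2.8748…

-2.87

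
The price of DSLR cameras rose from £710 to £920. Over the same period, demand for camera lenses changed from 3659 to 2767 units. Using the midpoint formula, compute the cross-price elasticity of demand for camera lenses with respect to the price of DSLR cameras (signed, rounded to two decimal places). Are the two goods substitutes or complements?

%ΔQ_{camera lenses} = (2767 − 3659)/avg = -892/3213 = -0.277622…
%ΔP_{DSLR cameras} = (920 − 710)/avg = 210/815 = 0.257668…
E_cross = (-892/3213) / (210/815) = -1.0774…
E_cross < 0 ⇒ the goods are complements.

-1.08; complements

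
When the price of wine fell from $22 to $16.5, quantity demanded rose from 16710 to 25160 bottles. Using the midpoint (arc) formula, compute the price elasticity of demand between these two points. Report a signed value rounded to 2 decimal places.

-1.41

%ΔQ = (25160 − 16710) / [(16710 + 25160)/2] = 8450/20935 = 0.403630…
%ΔP = (16.5 − 22) / [(22 + 16.5)/2] = -5.5/19.25 = -0.285714…
Arc Ed = %ΔQ / %ΔP = (8450/20935) / (-5.5/19.25) = -1.4127…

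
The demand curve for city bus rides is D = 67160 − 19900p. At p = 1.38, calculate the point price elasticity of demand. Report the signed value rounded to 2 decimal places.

-0.69

dD/dp = −19900. At p = 1.38, D = 67160 − 19900(1.38) = 39698.
Ed = (dD/dp)·(p/D) = −19900 × (1.38/39698) = -0.6917…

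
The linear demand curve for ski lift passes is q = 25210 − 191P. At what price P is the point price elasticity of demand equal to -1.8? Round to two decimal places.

Ed = −191P/(25210 − 191P). Set this equal to -1.8:
191P = 1.8·(25210 − 191P) ⇒ 191P(1 + 1.8) = 1.8·25210
P = 1.8·25210 / (191·2.8) = 84.8504…

84.85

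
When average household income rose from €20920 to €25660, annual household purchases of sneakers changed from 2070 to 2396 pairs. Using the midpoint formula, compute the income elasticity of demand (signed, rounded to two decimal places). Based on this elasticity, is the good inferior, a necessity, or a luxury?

0.72; necessity

%ΔQ = (2396 − 2070)/[( 2070 + 2396)/2] = 326/2233 = 0.145991…
%ΔIncome = (25660 − 20920)/[( 20920 + 25660)/2] = 4740/23290 = 0.203520…
E_income = (326/2233) / (4740/23290) = 0.7173…
0 < E_income < 1 ⇒ normal good, necessity.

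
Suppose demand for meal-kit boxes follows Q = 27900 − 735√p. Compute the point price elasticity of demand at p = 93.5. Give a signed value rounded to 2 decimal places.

-0.17

dQ/dp = −735/(2√p) = -38.0059. At p = 93.5, Q = 20792.9.
Ed = (dQ/dp)·(p/Q) = (-38.0059) × (93.5/20792.9) = -0.1709…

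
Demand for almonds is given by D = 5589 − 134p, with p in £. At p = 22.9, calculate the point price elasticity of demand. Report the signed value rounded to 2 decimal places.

dD/dp = −134. At p = 22.9, D = 5589 − 134(22.9) = 2520.4.
Ed = (dD/dp)·(p/D) = −134 × (22.9/2520.4) = -1.2175…

-1.22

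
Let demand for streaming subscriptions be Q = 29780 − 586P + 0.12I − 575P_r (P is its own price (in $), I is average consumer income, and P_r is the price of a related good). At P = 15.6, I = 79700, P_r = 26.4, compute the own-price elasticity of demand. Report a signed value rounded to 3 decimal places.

-0.609

At the given values, Q = 29780 − 586(15.6) + 0.12(79700) − 575(26.4) = 15022.4.
∂Q/∂P = −586.
E = (-586) × (15.6/15022.4) = -0.60853…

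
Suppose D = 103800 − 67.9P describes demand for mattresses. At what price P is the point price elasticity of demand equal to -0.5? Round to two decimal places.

Ed = −67.9P/(103800 − 67.9P). Set this equal to -0.5:
67.9P = 0.5·(103800 − 67.9P) ⇒ 67.9P(1 + 0.5) = 0.5·103800
P = 0.5·103800 / (67.9·1.5) = 509.5729…

509.57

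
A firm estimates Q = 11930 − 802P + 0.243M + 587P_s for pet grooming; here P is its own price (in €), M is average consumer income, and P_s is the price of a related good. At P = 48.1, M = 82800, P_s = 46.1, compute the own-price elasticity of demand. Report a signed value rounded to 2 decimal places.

At the given values, Q = 11930 − 802(48.1) + 0.243(82800) + 587(46.1) = 20534.9.
∂Q/∂P = −802.
E = (-802) × (48.1/20534.9) = -1.8785…

-1.88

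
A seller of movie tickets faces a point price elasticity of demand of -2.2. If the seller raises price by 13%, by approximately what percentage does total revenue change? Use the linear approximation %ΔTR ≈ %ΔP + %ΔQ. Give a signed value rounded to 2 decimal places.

%ΔQ ≈ Ed × %ΔP = (-2.2) × (+13%) = -28.6000%
%ΔTR ≈ %ΔP + %ΔQ = (+13%) + (-28.6000%) = -15.6000%

-15.60%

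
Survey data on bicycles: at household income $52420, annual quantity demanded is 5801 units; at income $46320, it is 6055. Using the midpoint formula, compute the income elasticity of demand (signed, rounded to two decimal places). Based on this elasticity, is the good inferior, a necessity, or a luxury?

%ΔQ = (6055 − 5801)/[( 5801 + 6055)/2] = 254/5928 = 0.042847…
%ΔIncome = (46320 − 52420)/[( 52420 + 46320)/2] = -6100/49370 = -0.123556…
E_income = (254/5928) / (-6100/49370) = -0.3467…
E_income < 0 ⇒ inferior good.

-0.35; inferior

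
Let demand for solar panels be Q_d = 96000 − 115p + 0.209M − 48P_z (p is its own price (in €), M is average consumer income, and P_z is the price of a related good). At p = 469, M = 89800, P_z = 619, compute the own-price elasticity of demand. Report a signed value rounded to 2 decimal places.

At the given values, Q_d = 96000 − 115(469) + 0.209(89800) − 48(619) = 31121.2.
∂Q_d/∂p = −115.
E = (-115) × (469/31121.2) = -1.7330…

-1.73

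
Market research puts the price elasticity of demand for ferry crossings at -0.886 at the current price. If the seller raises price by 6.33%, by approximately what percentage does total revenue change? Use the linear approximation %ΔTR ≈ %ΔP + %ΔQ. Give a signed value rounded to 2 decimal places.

%ΔQ ≈ Ed × %ΔP = (-0.886) × (+6.33%) = -5.6084%
%ΔTR ≈ %ΔP + %ΔQ = (+6.33%) + (-5.6084%) = +0.7216%

+0.72%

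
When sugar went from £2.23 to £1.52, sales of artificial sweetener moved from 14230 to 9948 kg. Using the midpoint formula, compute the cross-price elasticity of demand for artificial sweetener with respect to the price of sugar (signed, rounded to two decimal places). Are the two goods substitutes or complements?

0.94; substitutes

%ΔQ_{artificial sweetener} = (9948 − 14230)/avg = -4282/12089 = -0.354206…
%ΔP_{sugar} = (1.52 − 2.23)/avg = -0.71/1.875 = -0.378666…
E_cross = (-4282/12089) / (-0.71/1.875) = 0.9354…
E_cross > 0 ⇒ the goods are substitutes.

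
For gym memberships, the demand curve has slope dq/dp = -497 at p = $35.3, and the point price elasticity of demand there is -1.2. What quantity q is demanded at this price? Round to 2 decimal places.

Ed = (dq/dp)·(p/q) ⇒ q = (dq/dp)·p/Ed = (-497)·35.3/(-1.2) = 14620.0833…

14620.08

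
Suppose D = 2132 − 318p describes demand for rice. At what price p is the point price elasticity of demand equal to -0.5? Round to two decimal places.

2.23

Ed = −318p/(2132 − 318p). Set this equal to -0.5:
318p = 0.5·(2132 − 318p) ⇒ 318p(1 + 0.5) = 0.5·2132
p = 0.5·2132 / (318·1.5) = 2.2348…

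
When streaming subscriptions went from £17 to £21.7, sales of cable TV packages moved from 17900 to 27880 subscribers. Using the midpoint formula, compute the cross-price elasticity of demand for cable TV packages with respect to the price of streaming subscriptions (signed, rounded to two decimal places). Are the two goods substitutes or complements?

%ΔQ_{cable TV packages} = (27880 − 17900)/avg = 9980/22890 = 0.435998…
%ΔP_{streaming subscriptions} = (21.7 − 17)/avg = 4.7/19.35 = 0.242894…
E_cross = (9980/22890) / (4.7/19.35) = 1.7950…
E_cross > 0 ⇒ the goods are substitutes.

1.80; substitutes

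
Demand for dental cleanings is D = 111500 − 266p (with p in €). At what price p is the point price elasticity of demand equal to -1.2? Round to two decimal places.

228.64

Ed = −266p/(111500 − 266p). Set this equal to -1.2:
266p = 1.2·(111500 − 266p) ⇒ 266p(1 + 1.2) = 1.2·111500
p = 1.2·111500 / (266·2.2) = 228.6397…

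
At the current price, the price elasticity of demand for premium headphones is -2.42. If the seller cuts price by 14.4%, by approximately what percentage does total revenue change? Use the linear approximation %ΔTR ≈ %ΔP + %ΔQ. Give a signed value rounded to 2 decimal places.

%ΔQ ≈ Ed × %ΔP = (-2.42) × (-14.4%) = +34.8480%
%ΔTR ≈ %ΔP + %ΔQ = (-14.4%) + (+34.8480%) = +20.4480%

+20.45%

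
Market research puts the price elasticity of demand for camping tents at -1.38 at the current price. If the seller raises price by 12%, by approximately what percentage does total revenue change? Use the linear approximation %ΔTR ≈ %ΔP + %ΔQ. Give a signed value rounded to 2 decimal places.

%ΔQ ≈ Ed × %ΔP = (-1.38) × (+12%) = -16.5600%
%ΔTR ≈ %ΔP + %ΔQ = (+12%) + (-16.5600%) = -4.5600%

-4.56%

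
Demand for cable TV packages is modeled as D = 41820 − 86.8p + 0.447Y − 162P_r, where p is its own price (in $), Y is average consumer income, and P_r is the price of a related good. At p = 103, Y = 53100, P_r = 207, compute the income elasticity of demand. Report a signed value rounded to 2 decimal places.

At the given values, D = 41820 − 86.8(103) + 0.447(53100) − 162(207) = 23081.3.
∂D/∂Y = 0.447.
E = (0.447) × (53100/23081.3) = 1.0283…

1.03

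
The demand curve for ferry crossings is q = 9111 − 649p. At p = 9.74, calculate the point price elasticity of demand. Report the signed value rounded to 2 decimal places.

-2.27

dq/dp = −649. At p = 9.74, q = 9111 − 649(9.74) = 2789.74.
Ed = (dq/dp)·(p/q) = −649 × (9.74/2789.74) = -2.2658…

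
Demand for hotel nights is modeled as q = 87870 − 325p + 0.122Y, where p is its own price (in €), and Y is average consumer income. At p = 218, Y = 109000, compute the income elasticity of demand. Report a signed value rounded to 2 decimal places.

0.44

At the given values, q = 87870 − 325(218) + 0.122(109000) = 30318.
∂q/∂Y = 0.122.
E = (0.122) × (109000/30318) = 0.4386…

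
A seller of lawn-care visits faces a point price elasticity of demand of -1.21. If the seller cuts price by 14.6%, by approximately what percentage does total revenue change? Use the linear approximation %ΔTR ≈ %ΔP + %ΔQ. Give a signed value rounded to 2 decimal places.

%ΔQ ≈ Ed × %ΔP = (-1.21) × (-14.6%) = +17.6660%
%ΔTR ≈ %ΔP + %ΔQ = (-14.6%) + (+17.6660%) = +3.0660%

+3.07%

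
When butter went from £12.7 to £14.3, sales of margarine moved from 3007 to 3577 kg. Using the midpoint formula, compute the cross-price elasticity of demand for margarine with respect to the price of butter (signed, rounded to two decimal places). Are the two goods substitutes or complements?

1.46; substitutes

%ΔQ_{margarine} = (3577 − 3007)/avg = 570/3292 = 0.173147…
%ΔP_{butter} = (14.3 − 12.7)/avg = 1.6/13.5 = 0.118518…
E_cross = (570/3292) / (1.6/13.5) = 1.4609…
E_cross > 0 ⇒ the goods are substitutes.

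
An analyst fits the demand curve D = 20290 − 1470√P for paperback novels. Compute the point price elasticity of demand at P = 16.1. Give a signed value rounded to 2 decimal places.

dD/dP = −1470/(2√P) = -183.178. At P = 16.1, D = 14391.7.
Ed = (dD/dP)·(P/D) = (-183.178) × (16.1/14391.7) = -0.2049…

-0.20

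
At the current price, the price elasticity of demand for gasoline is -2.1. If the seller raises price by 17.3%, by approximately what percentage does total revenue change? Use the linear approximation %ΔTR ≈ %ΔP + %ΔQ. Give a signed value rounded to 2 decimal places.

%ΔQ ≈ Ed × %ΔP = (-2.1) × (+17.3%) = -36.3300%
%ΔTR ≈ %ΔP + %ΔQ = (+17.3%) + (-36.3300%) = -19.0300%

-19.03%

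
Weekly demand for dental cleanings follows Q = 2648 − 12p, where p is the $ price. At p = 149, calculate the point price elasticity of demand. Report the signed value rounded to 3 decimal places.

-2.079

dQ/dp = −12. At p = 149, Q = 2648 − 12(149) = 860.
Ed = (dQ/dp)·(p/Q) = −12 × (149/860) = -2.07906…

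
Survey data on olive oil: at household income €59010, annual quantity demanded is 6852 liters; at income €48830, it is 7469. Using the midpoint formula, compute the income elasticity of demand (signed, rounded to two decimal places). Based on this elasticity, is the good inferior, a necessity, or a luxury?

%ΔQ = (7469 − 6852)/[( 6852 + 7469)/2] = 617/7160.5 = 0.086167…
%ΔIncome = (48830 − 59010)/[( 59010 + 48830)/2] = -10180/53920 = -0.188798…
E_income = (617/7160.5) / (-10180/53920) = -0.4563…
E_income < 0 ⇒ inferior good.

-0.46; inferior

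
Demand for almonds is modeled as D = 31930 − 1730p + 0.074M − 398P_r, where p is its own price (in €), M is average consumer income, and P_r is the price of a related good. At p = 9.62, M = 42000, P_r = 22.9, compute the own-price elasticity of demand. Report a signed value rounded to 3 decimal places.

-1.793

At the given values, D = 31930 − 1730(9.62) + 0.074(42000) − 398(22.9) = 9281.2.
∂D/∂p = −1730.
E = (-1730) × (9.62/9281.2) = -1.79315…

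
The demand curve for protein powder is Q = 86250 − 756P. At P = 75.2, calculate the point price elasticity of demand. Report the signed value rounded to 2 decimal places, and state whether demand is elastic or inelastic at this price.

-1.93; elastic

dQ/dP = −756. At P = 75.2, Q = 86250 − 756(75.2) = 29398.8.
Ed = (dQ/dP)·(P/Q) = −756 × (75.2/29398.8) = -1.9337…
|Ed| = 1.93 > 1, so demand is elastic.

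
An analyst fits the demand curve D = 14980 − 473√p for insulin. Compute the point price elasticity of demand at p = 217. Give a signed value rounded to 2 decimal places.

dD/dp = −473/(2√p) = -16.0547. At p = 217, D = 8012.27.
Ed = (dD/dp)·(p/D) = (-16.0547) × (217/8012.27) = -0.4348…

-0.43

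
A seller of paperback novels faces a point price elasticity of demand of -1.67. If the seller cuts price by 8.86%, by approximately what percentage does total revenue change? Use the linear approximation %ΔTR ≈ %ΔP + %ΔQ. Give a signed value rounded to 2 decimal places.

+5.94%

%ΔQ ≈ Ed × %ΔP = (-1.67) × (-8.86%) = +14.7962%
%ΔTR ≈ %ΔP + %ΔQ = (-8.86%) + (+14.7962%) = +5.9362%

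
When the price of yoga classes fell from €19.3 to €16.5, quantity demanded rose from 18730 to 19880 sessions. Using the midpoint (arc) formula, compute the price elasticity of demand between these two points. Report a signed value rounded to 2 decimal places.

-0.38

%ΔQ = (19880 − 18730) / [(18730 + 19880)/2] = 1150/19305 = 0.059570…
%ΔP = (16.5 − 19.3) / [(19.3 + 16.5)/2] = -2.8/17.9 = -0.156424…
Arc Ed = %ΔQ / %ΔP = (1150/19305) / (-2.8/17.9) = -0.3808…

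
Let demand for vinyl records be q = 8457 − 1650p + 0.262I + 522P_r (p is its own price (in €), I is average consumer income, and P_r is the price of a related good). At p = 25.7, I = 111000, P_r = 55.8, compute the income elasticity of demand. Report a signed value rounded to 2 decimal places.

1.20

At the given values, q = 8457 − 1650(25.7) + 0.262(111000) + 522(55.8) = 24261.6.
∂q/∂I = 0.262.
E = (0.262) × (111000/24261.6) = 1.1986…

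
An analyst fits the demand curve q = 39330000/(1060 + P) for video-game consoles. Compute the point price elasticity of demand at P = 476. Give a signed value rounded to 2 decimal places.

-0.31

dq/dP = −39330000/(1060 + P)² = -16.6702. At P = 476, q = 25605.5.
Ed = (dq/dP)·(P/q) = (-16.6702) × (476/25605.5) = -0.3098…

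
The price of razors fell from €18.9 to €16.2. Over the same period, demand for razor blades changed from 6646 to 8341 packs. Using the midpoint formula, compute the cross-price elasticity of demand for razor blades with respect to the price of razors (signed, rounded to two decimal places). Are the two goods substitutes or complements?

-1.47; complements

%ΔQ_{razor blades} = (8341 − 6646)/avg = 1695/7493.5 = 0.226196…
%ΔP_{razors} = (16.2 − 18.9)/avg = -2.7/17.55 = -0.153846…
E_cross = (1695/7493.5) / (-2.7/17.55) = -1.4702…
E_cross < 0 ⇒ the goods are complements.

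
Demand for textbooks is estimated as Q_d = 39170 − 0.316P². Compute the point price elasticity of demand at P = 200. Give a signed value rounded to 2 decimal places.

-0.95

dQ_d/dP = −2·0.316·P = -126.4. At P = 200, Q_d = 26530.
Ed = (dQ_d/dP)·(P/Q_d) = (-126.4) × (200/26530) = -0.9528…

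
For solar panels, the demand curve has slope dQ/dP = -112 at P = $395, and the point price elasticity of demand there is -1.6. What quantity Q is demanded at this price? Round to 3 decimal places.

27650.000

Ed = (dQ/dP)·(P/Q) ⇒ Q = (dQ/dP)·P/Ed = (-112)·395/(-1.6) = 27650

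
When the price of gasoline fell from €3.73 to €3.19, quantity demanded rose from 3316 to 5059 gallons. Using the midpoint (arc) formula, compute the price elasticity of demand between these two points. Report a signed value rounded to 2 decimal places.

%ΔQ = (5059 − 3316) / [(3316 + 5059)/2] = 1743/4187.5 = 0.416238…
%ΔP = (3.19 − 3.73) / [(3.73 + 3.19)/2] = -0.54/3.46 = -0.156069…
Arc Ed = %ΔQ / %ΔP = (1743/4187.5) / (-0.54/3.46) = -2.6670…

-2.67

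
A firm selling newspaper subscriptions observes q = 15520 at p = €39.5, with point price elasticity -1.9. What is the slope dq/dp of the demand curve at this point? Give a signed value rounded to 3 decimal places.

-746.532

Ed = (dq/dp)·(p/q) ⇒ dq/dp = Ed·q/p = (-1.9)·15520/39.5 = -746.53164…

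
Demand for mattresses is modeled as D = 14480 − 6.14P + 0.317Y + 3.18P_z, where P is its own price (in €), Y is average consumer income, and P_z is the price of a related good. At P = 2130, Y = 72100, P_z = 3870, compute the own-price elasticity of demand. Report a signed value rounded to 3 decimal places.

At the given values, D = 14480 − 6.14(2130) + 0.317(72100) + 3.18(3870) = 36564.1.
∂D/∂P = −6.14.
E = (-6.14) × (2130/36564.1) = -0.35767…

-0.358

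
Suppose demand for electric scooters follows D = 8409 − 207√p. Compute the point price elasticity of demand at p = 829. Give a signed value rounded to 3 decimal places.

dD/dp = −207/(2√p) = -3.5947. At p = 829, D = 2448.98.
Ed = (dD/dp)·(p/D) = (-3.5947) × (829/2448.98) = -1.21683…

-1.217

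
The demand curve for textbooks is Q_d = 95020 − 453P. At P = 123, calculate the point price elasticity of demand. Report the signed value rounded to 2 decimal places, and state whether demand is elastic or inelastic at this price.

dQ_d/dP = −453. At P = 123, Q_d = 95020 − 453(123) = 39301.
Ed = (dQ_d/dP)·(P/Q_d) = −453 × (123/39301) = -1.4177…
|Ed| = 1.42 > 1, so demand is elastic.

-1.42; elastic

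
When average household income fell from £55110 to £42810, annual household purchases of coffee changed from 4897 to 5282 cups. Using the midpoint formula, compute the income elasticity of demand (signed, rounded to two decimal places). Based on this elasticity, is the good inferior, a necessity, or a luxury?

%ΔQ = (5282 − 4897)/[( 4897 + 5282)/2] = 385/5089.5 = 0.075645…
%ΔIncome = (42810 − 55110)/[( 55110 + 42810)/2] = -12300/48960 = -0.251225…
E_income = (385/5089.5) / (-12300/48960) = -0.3011…
E_income < 0 ⇒ inferior good.

-0.30; inferior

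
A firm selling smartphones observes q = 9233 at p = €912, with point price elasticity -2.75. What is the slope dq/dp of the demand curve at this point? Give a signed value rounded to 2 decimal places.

Ed = (dq/dp)·(p/q) ⇒ dq/dp = Ed·q/p = (-2.75)·9233/912 = -27.8407…

-27.84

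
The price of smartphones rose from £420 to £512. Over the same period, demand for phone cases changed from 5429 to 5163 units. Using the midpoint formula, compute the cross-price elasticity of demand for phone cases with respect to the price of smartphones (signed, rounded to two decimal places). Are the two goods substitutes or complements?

-0.25; complements

%ΔQ_{phone cases} = (5163 − 5429)/avg = -266/5296 = -0.050226…
%ΔP_{smartphones} = (512 − 420)/avg = 92/466 = 0.197424…
E_cross = (-266/5296) / (92/466) = -0.2544…
E_cross < 0 ⇒ the goods are complements.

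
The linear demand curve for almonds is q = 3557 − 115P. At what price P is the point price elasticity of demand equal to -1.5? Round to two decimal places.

18.56

Ed = −115P/(3557 − 115P). Set this equal to -1.5:
115P = 1.5·(3557 − 115P) ⇒ 115P(1 + 1.5) = 1.5·3557
P = 1.5·3557 / (115·2.5) = 18.5582…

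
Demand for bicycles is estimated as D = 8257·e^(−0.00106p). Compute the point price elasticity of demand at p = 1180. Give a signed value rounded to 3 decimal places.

dD/dp = −0.00106·D = -2.50561. At p = 1180, D = 2363.78.
Ed = (dD/dp)·(p/D) = (-2.50561) × (1180/2363.78) = -1.2508

-1.251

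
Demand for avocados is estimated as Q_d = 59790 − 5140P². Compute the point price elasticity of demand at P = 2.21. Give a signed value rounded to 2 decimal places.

-1.45

dQ_d/dP = −2·5140·P = -22718.8. At P = 2.21, Q_d = 34685.726.
Ed = (dQ_d/dP)·(P/Q_d) = (-22718.8) × (2.21/34685.726) = -1.4475…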